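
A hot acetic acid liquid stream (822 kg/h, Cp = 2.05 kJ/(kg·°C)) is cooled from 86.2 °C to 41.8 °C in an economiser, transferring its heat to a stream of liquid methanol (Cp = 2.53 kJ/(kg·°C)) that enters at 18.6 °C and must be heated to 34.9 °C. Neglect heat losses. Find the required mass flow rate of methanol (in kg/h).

Heat released by hot stream: Q = 822 × 2.05 × (86.2 − 41.8) = 74818 kJ/h
Energy balance on cold side (adiabatic exchanger): Q = ṁ_c·Cp_c·(T_c,out − T_c,in)
ṁ_c = 74818 / [2.53 × (34.9 − 18.6)] = 1814.3 kg/h

ṁ_c = 1810 kg/h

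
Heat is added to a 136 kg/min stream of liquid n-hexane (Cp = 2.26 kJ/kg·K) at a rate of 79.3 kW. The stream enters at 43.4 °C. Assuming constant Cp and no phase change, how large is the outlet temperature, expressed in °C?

Q = 79.3 kW = 4758 kJ/min
ΔT = Q/(ṁ·Cp) = 4758/(136×2.26) = 15.48 K
T_out = 43.4 + 15.48 = 58.88 °C

T_out = 58.9 °C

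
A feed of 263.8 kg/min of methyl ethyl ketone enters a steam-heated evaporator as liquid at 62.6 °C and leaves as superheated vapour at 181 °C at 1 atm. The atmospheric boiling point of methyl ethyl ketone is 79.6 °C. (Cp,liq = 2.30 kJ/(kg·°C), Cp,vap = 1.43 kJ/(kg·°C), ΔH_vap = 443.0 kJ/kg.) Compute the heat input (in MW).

liquid 62.6→79.6 °C: 39.1 kJ/kg
vaporisation at 79.6 °C: 443 kJ/kg
vapour 79.6→181 °C: 145 kJ/kg
Δh = 39.1 + 443 + 145 = 627.1 kJ/kg
Q = ṁ·Δh = 263.8 kg/min × 627.1 kJ/kg = 165430 kJ/min
|Q| = 2757.2 kW = 2.7572 MW

Q = 2.76 MW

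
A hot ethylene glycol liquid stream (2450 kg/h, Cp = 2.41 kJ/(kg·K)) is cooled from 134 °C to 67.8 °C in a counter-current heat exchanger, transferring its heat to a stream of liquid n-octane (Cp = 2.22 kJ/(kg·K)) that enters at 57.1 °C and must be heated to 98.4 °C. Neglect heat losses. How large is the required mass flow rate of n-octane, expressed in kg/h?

Heat released by hot stream: Q = 2450 × 2.41 × (134 − 67.8) = 390880 kJ/h
Energy balance on cold side (adiabatic exchanger): Q = ṁ_c·Cp_c·(T_c,out − T_c,in)
ṁ_c = 390880 / [2.22 × (98.4 − 57.1)] = 4263.2 kg/h

ṁ_c = 4260 kg/h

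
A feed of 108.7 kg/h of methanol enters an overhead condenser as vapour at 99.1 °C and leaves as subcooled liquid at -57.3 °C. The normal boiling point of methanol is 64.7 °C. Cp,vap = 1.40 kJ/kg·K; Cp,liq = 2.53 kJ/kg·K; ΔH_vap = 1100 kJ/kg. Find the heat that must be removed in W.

Q_c = 44000 W

vapour 99.1→64.7 °C: -48.16 kJ/kg
condensation at 64.7 °C: -1100 kJ/kg
liquid 64.7→-57.3 °C: -308.66 kJ/kg
Δh = -48.16 + -1100 + -308.66 = -1456.8 kJ/kg
Q = ṁ·Δh = 108.7 kg/h × -1456.8 kJ/kg = -158360 kJ/h
|Q| = 43.988 kW = 43988 W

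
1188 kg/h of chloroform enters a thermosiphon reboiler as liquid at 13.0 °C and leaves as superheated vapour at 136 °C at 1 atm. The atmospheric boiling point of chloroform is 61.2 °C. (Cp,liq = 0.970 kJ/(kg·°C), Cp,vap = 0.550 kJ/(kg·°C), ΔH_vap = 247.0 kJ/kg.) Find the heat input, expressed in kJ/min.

Q = 6630 kJ/min

liquid 13.0→61.2 °C: 46.754 kJ/kg
vaporisation at 61.2 °C: 247 kJ/kg
vapour 61.2→136 °C: 41.14 kJ/kg
Δh = 46.754 + 247 + 41.14 = 334.89 kJ/kg
Q = ṁ·Δh = 1188 kg/h × 334.89 kJ/kg = 397850 kJ/h
|Q| = 110.52 kW = 6630.9 kJ/min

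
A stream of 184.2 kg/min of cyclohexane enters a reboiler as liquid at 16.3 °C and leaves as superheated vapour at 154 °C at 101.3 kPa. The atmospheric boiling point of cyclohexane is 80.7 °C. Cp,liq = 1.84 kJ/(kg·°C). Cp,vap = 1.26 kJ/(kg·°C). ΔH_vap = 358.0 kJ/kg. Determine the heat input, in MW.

liquid 16.3→80.7 °C: 118.5 kJ/kg
vaporisation at 80.7 °C: 358 kJ/kg
vapour 80.7→154 °C: 92.358 kJ/kg
Δh = 118.5 + 358 + 92.358 = 568.85 kJ/kg
Q = ṁ·Δh = 184.2 kg/min × 568.85 kJ/kg = 104780 kJ/min
|Q| = 1746.4 kW = 1.7464 MW

Q = 1.75 MW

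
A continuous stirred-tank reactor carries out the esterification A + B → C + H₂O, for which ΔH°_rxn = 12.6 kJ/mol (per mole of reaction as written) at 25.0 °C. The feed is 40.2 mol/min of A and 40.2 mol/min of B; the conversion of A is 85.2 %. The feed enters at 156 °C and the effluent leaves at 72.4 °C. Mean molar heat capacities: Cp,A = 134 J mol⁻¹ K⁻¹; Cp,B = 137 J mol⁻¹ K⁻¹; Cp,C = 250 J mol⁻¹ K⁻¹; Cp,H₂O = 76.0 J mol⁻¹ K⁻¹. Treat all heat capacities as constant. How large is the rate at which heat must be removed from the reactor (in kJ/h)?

Q_out = 23400 kJ/h

Extent of reaction ξ = 0.852 × 40.2 = 34.25 mol/min
Reaction term: ξ·ΔH°_rxn = 34.25 × 12.6 = 431.56 kJ/min
Sensible, feed 156→25 °C: -1427.1 kJ/min
Outlet flows (mol/min): A 5.9496, B 5.9496, C 34.25, H₂O 34.25
Sensible, products 25→72.4 °C: 605.68 kJ/min
Q = ΔH = -389.91 kJ/min = -6.4985 kW
Heat removed = 23395 kJ/h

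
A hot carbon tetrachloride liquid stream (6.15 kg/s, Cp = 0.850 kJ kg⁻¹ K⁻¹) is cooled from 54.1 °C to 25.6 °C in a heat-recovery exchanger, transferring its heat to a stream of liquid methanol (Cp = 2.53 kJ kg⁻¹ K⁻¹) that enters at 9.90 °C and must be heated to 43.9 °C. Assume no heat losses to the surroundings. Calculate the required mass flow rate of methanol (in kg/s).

ṁ_c = 1.73 kg/s

Heat released by hot stream: Q = 6.15 × 0.850 × (54.1 − 25.6) = 148.98 kJ/s
Energy balance on cold side (adiabatic exchanger): Q = ṁ_c·Cp_c·(T_c,out − T_c,in)
ṁ_c = 148.98 / [2.53 × (43.9 − 9.90)] = 1.732 kg/s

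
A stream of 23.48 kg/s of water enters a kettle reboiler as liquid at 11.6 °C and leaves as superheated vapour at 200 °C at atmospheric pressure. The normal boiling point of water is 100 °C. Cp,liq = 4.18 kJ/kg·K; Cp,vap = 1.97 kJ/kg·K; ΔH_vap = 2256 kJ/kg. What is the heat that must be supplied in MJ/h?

liquid 11.6→100 °C: 369.51 kJ/kg
vaporisation at 100 °C: 2256 kJ/kg
vapour 100→200 °C: 197 kJ/kg
Δh = 369.51 + 2256 + 197 = 2822.5 kJ/kg
Q = ṁ·Δh = 23.48 kg/s × 2822.5 kJ/kg = 66273 kJ/s
|Q| = 66273 kW = 238580 MJ/h

Q = 239000 MJ/h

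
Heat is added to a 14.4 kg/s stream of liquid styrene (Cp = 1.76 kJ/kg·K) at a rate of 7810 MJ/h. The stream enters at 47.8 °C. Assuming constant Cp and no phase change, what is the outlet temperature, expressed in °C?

Q = 7810 MJ/h = 2169.4 kJ/s
ΔT = Q/(ṁ·Cp) = 2169.4/(14.4×1.76) = 85.6 K
T_out = 47.8 + 85.6 = 133.4 °C

T_out = 133 °C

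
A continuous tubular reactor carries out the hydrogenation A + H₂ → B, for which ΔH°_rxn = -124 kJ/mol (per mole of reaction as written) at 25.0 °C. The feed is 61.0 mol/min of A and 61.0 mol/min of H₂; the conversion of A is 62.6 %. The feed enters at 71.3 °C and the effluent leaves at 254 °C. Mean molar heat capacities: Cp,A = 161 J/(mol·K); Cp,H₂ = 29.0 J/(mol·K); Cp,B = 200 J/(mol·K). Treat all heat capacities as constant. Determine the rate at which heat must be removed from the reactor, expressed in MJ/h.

Extent of reaction ξ = 0.626 × 61.0 = 38.186 mol/min
Reaction term: ξ·ΔH°_rxn = 38.186 × -124 = -4735.1 kJ/min
Sensible, feed 71.3→25 °C: -536.62 kJ/min
Outlet flows (mol/min): A 22.814, H₂ 22.814, B 38.186
Sensible, products 25→254 °C: 2741.6 kJ/min
Q = ΔH = -2530.1 kJ/min = -42.169 kW
Heat removed = 151.81 MJ/h

Q_out = 152 MJ/h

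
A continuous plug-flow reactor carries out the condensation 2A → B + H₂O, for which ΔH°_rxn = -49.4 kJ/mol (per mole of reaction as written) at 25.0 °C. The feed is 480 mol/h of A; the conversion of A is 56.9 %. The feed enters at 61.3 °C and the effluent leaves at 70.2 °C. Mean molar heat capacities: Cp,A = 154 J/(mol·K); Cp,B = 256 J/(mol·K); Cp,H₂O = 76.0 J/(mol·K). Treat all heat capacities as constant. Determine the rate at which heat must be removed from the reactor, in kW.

Extent of reaction ξ = 0.569 × 480 / 2 = 136.56 mol/h
Reaction term: ξ·ΔH°_rxn = 136.56 × -49.4 = -6746.1 kJ/h
Sensible, feed 61.3→25 °C: -2683.3 kJ/h
Outlet flows (mol/h): A 206.88, B 136.56, H₂O 136.56
Sensible, products 25→70.2 °C: 3489.3 kJ/h
Q = ΔH = -5940 kJ/h = -1.65 kW
Heat removed = 1.65 kW

Q_out = 1.65 kW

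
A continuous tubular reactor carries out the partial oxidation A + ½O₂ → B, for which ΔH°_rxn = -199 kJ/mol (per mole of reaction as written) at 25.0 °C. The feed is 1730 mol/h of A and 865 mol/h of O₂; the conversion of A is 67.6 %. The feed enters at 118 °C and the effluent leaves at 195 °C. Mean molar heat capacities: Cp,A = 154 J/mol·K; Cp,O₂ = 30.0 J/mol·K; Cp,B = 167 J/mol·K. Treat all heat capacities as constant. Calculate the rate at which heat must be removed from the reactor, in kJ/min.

Extent of reaction ξ = 0.676 × 1730 = 1169.5 mol/h
Reaction term: ξ·ΔH°_rxn = 1169.5 × -199 = -232730 kJ/h
Sensible, feed 118→25 °C: -27190 kJ/h
Outlet flows (mol/h): A 560.52, O₂ 280.26, B 1169.5
Sensible, products 25→195 °C: 49305 kJ/h
Q = ΔH = -210610 kJ/h = -58.503 kW
Heat removed = 3510.2 kJ/min

Q_out = 3510 kJ/min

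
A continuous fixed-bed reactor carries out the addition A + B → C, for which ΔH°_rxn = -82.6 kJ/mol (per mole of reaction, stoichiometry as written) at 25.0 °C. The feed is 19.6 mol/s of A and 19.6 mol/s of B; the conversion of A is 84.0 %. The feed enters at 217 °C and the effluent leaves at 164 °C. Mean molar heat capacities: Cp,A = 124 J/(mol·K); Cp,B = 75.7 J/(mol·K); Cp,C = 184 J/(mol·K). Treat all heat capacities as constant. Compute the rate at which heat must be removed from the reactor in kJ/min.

Q_out = 96200 kJ/min

Extent of reaction ξ = 0.840 × 19.6 = 16.464 mol/s
Reaction term: ξ·ΔH°_rxn = 16.464 × -82.6 = -1359.9 kJ/s
Sensible, feed 217→25 °C: -751.51 kJ/s
Outlet flows (mol/s): A 3.136, B 3.136, C 16.464
Sensible, products 25→164 °C: 508.13 kJ/s
Q = ΔH = -1603.3 kJ/s = -1603.3 kW
Heat removed = 96198 kJ/min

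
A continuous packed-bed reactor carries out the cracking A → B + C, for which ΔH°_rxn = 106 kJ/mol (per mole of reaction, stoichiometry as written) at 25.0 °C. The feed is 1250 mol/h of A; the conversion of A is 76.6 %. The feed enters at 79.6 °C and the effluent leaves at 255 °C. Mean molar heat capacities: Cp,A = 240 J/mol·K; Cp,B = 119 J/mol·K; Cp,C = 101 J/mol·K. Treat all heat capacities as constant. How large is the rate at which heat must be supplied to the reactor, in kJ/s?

Q_in = 41.6 kJ/s

Extent of reaction ξ = 0.766 × 1250 = 957.5 mol/h
Reaction term: ξ·ΔH°_rxn = 957.5 × 106 = 101500 kJ/h
Sensible, feed 79.6→25 °C: -16380 kJ/h
Outlet flows (mol/h): A 292.5, B 957.5, C 957.5
Sensible, products 25→255 °C: 64596 kJ/h
Q = ΔH = 149710 kJ/h = 41.586 kW
Heat supplied = 41.586 kJ/s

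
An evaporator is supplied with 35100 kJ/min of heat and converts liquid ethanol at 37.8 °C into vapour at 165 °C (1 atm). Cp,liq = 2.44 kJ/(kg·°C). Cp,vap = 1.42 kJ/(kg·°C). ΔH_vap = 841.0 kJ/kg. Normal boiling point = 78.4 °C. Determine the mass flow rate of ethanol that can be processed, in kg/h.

Δh = 2.44×(78.4−37.8) + 841.0 + 1.42×(165−78.4) = 1063 kJ/kg
Q = 35100 kJ/min = 585 kJ/s = 2.106e+06 kJ/h
ṁ = Q/Δh = 2.106e+06 / 1063 = 1981.1 kg/h

ṁ = 1980 kg/h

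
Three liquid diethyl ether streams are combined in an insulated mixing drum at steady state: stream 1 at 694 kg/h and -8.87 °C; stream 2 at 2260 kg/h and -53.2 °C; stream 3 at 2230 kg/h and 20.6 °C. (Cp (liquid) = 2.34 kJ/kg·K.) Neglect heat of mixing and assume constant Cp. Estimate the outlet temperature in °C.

T_out = -15.5 °C

Energy balance with Q = 0: Σ ṁᵢCp,ᵢ(T_out − Tᵢ) = 0
T_out = Σ ṁᵢCp,ᵢTᵢ / Σ ṁᵢCp,ᵢ
      = -188250 / 12131 = -15.519 °C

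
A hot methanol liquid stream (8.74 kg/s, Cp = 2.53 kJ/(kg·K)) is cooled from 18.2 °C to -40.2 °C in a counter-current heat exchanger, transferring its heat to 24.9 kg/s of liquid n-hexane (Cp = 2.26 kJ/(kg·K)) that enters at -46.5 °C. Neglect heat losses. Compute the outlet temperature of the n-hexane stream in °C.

T_c,out = -23.6 °C

Heat released by hot stream: Q = 8.74 × 2.53 × (18.2 − -40.2) = 1291.4 kJ/s
Energy balance on cold side (adiabatic exchanger): Q = ṁ_c·Cp_c·(T_c,out − T_c,in)
T_c,out = -46.5 + 1291.4/(24.9 × 2.26) = -23.552 °C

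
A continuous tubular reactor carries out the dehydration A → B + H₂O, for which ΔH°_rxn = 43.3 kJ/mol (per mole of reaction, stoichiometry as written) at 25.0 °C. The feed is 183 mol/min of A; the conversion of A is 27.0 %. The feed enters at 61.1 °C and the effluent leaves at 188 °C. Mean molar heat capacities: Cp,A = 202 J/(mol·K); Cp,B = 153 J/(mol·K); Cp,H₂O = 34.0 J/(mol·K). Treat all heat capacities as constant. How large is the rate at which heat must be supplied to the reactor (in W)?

Q_in = 112000 W

Extent of reaction ξ = 0.270 × 183 = 49.41 mol/min
Reaction term: ξ·ΔH°_rxn = 49.41 × 43.3 = 2139.5 kJ/min
Sensible, feed 61.1→25 °C: -1334.5 kJ/min
Outlet flows (mol/min): A 133.59, B 49.41, H₂O 49.41
Sensible, products 25→188 °C: 5904.7 kJ/min
Q = ΔH = 6709.6 kJ/min = 111.83 kW
Heat supplied = 111830 W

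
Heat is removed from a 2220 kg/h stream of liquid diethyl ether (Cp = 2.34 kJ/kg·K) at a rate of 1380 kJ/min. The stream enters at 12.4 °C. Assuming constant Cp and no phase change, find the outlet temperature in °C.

T_out = -3.54 °C

Q = 1380 kJ/min = 82800 kJ/h
ΔT = Q/(ṁ·Cp) = 82800/(2220×2.34) = 15.939 K
T_out = 12.4 − 15.939 = -3.539 °C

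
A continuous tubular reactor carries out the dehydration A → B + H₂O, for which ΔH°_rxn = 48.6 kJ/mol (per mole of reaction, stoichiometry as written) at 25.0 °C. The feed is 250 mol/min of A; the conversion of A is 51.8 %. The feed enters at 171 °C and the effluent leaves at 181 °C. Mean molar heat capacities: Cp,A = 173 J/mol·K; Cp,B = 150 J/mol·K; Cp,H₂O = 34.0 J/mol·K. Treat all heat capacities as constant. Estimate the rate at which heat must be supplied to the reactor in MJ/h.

Q_in = 417 MJ/h

Extent of reaction ξ = 0.518 × 250 = 129.5 mol/min
Reaction term: ξ·ΔH°_rxn = 129.5 × 48.6 = 6293.7 kJ/min
Sensible, feed 171→25 °C: -6314.5 kJ/min
Outlet flows (mol/min): A 120.5, B 129.5, H₂O 129.5
Sensible, products 25→181 °C: 6969.2 kJ/min
Q = ΔH = 6948.4 kJ/min = 115.81 kW
Heat supplied = 416.91 MJ/h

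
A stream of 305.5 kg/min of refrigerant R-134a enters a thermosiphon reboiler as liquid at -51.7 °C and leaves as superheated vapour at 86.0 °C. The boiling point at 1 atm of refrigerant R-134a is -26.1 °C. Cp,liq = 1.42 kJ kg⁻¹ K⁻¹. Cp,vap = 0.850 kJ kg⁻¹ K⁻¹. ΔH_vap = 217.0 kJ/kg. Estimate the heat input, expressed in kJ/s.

Q = 1780 kJ/s

liquid -51.7→-26.1 °C: 36.352 kJ/kg
vaporisation at -26.1 °C: 217 kJ/kg
vapour -26.1→86.0 °C: 95.285 kJ/kg
Δh = 36.352 + 217 + 95.285 = 348.64 kJ/kg
Q = ṁ·Δh = 305.5 kg/min × 348.64 kJ/kg = 106510 kJ/min
|Q| = 1775.1 kW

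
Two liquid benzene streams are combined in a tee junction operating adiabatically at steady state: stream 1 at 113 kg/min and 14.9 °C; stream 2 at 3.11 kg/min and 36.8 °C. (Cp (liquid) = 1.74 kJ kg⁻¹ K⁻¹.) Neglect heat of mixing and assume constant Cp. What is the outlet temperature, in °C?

T_out = 15.5 °C

Adiabatic, steady state ⇒ Σ ṁᵢCp,ᵢ(T_out − Tᵢ) = 0
T_out = Σ ṁᵢCp,ᵢTᵢ / Σ ṁᵢCp,ᵢ
      = 3128.8 / 202.03 = 15.487 °C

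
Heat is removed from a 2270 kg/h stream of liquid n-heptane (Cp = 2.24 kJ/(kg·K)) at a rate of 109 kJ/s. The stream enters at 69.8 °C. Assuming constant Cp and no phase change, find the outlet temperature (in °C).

T_out = -7.37 °C

Q = 109 kJ/s = 392400 kJ/h
ΔT = Q/(ṁ·Cp) = 392400/(2270×2.24) = 77.171 K
T_out = 69.8 − 77.171 = -7.3712 °C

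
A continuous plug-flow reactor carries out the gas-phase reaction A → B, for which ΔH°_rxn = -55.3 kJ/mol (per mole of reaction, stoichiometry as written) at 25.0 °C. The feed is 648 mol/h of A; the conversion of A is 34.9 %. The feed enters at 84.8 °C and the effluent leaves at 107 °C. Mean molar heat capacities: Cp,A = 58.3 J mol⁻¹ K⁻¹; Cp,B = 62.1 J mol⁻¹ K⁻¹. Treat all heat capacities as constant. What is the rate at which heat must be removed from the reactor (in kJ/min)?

Q_out = 193 kJ/min

Extent of reaction ξ = 0.349 × 648 = 226.15 mol/h
Reaction term: ξ·ΔH°_rxn = 226.15 × -55.3 = -12506 kJ/h
Sensible, feed 84.8→25 °C: -2259.1 kJ/h
Outlet flows (mol/h): A 421.85, B 226.15
Sensible, products 25→107 °C: 3168.3 kJ/h
Q = ΔH = -11597 kJ/h = -3.2214 kW
Heat removed = 193.28 kJ/min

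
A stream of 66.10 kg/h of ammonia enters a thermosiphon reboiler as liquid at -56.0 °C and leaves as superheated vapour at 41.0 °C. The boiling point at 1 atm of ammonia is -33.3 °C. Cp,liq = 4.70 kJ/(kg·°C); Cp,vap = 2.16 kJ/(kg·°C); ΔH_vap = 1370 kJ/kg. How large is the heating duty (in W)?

liquid -56.0→-33.3 °C: 106.69 kJ/kg
vaporisation at -33.3 °C: 1370 kJ/kg
vapour -33.3→41.0 °C: 160.49 kJ/kg
Δh = 106.69 + 1370 + 160.49 = 1637.2 kJ/kg
Q = ṁ·Δh = 66.10 kg/h × 1637.2 kJ/kg = 108220 kJ/h
|Q| = 30.06 kW = 30060 W

Q = 30100 W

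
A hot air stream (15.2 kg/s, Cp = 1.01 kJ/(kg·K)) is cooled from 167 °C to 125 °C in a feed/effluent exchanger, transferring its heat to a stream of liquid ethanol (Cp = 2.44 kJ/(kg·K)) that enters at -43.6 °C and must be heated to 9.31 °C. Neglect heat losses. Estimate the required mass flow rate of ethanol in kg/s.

Heat released by hot stream: Q = 15.2 × 1.01 × (167 − 125) = 644.78 kJ/s
Energy balance on cold side (adiabatic exchanger): Q = ṁ_c·Cp_c·(T_c,out − T_c,in)
ṁ_c = 644.78 / [2.44 × (9.31 − -43.6)] = 4.9944 kg/s

ṁ_c = 4.99 kg/s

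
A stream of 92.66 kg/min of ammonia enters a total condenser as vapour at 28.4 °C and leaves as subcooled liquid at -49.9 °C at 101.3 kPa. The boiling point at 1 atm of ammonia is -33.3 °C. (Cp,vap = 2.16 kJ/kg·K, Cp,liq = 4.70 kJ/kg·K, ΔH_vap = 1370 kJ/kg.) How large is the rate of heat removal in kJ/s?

vapour 28.4→-33.3 °C: -133.27 kJ/kg
condensation at -33.3 °C: -1370 kJ/kg
liquid -33.3→-49.9 °C: -78.02 kJ/kg
Δh = -133.27 + -1370 + -78.02 = -1581.3 kJ/kg
Q = ṁ·Δh = 92.66 kg/min × -1581.3 kJ/kg = -146520 kJ/min
|Q| = 2442 kW

Q_c = 2440 kJ/s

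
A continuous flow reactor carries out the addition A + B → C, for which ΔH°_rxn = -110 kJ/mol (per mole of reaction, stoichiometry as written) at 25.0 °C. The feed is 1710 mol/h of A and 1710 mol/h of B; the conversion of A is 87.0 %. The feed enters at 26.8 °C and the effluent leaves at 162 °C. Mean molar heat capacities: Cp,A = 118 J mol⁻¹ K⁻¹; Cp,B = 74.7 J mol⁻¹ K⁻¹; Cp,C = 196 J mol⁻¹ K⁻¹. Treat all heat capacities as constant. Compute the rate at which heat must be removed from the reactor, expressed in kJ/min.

Q_out = 1970 kJ/min

Extent of reaction ξ = 0.870 × 1710 = 1487.7 mol/h
Reaction term: ξ·ΔH°_rxn = 1487.7 × -110 = -163650 kJ/h
Sensible, feed 26.8→25 °C: -593.13 kJ/h
Outlet flows (mol/h): A 222.3, B 222.3, C 1487.7
Sensible, products 25→162 °C: 45816 kJ/h
Q = ΔH = -118420 kJ/h = -32.895 kW
Heat removed = 1973.7 kJ/min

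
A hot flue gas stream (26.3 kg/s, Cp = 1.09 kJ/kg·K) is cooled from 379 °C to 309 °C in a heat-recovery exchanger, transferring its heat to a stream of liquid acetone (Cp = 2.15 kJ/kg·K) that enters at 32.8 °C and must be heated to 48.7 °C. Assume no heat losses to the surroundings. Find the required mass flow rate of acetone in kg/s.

ṁ_c = 58.7 kg/s

Heat released by hot stream: Q = 26.3 × 1.09 × (379 − 309) = 2006.7 kJ/s
Energy balance on cold side (adiabatic exchanger): Q = ṁ_c·Cp_c·(T_c,out − T_c,in)
ṁ_c = 2006.7 / [2.15 × (48.7 − 32.8)] = 58.701 kg/s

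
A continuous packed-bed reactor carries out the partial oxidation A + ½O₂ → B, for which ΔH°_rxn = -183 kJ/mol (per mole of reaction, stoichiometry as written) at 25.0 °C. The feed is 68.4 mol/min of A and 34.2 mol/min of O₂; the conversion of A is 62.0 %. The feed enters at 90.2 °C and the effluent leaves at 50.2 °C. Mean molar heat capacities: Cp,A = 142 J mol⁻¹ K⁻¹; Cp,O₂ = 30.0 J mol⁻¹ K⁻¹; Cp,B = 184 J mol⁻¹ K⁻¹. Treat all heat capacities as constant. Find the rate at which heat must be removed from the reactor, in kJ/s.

Q_out = 136 kJ/s

Extent of reaction ξ = 0.620 × 68.4 = 42.408 mol/min
Reaction term: ξ·ΔH°_rxn = 42.408 × -183 = -7760.7 kJ/min
Sensible, feed 90.2→25 °C: -700.17 kJ/min
Outlet flows (mol/min): A 25.992, O₂ 12.996, B 42.408
Sensible, products 25→50.2 °C: 299.47 kJ/min
Q = ΔH = -8161.4 kJ/min = -136.02 kW
Heat removed = 136.02 kJ/s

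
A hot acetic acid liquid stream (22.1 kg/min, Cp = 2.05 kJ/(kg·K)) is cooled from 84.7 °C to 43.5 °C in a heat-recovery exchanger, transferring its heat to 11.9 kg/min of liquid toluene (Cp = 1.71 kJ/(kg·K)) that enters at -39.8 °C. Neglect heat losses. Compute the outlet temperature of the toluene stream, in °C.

T_c,out = 51.9 °C

Heat released by hot stream: Q = 22.1 × 2.05 × (84.7 − 43.5) = 1866.6 kJ/min
Energy balance on cold side (adiabatic exchanger): Q = ṁ_c·Cp_c·(T_c,out − T_c,in)
T_c,out = -39.8 + 1866.6/(11.9 × 1.71) = 51.928 °C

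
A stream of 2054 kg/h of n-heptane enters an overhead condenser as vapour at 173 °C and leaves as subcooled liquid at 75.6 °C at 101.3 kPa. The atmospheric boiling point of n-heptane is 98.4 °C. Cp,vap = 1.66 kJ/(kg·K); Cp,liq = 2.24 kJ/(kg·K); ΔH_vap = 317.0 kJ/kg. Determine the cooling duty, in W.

Q_c = 281000 W

vapour 173→98.4 °C: -123.84 kJ/kg
condensation at 98.4 °C: -317 kJ/kg
liquid 98.4→75.6 °C: -51.072 kJ/kg
Δh = -123.84 + -317 + -51.072 = -491.91 kJ/kg
Q = ṁ·Δh = 2054 kg/h × -491.91 kJ/kg = -1.0104e+06 kJ/h
|Q| = 280.66 kW = 280660 W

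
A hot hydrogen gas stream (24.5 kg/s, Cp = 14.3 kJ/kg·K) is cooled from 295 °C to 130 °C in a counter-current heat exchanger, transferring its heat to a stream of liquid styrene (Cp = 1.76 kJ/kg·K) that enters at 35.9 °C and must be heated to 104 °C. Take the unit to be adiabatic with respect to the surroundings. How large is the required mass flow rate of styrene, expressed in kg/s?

Heat released by hot stream: Q = 24.5 × 14.3 × (295 − 130) = 57808 kJ/s
Energy balance on cold side (adiabatic exchanger): Q = ṁ_c·Cp_c·(T_c,out − T_c,in)
ṁ_c = 57808 / [1.76 × (104 − 35.9)] = 482.31 kg/s

ṁ_c = 482 kg/s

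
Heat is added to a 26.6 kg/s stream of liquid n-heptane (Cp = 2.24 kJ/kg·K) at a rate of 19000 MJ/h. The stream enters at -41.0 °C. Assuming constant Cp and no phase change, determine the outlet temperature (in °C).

Q = 19000 MJ/h = 5277.8 kJ/s
ΔT = Q/(ṁ·Cp) = 5277.8/(26.6×2.24) = 88.577 K
T_out = -41.0 + 88.577 = 47.577 °C

T_out = 47.6 °C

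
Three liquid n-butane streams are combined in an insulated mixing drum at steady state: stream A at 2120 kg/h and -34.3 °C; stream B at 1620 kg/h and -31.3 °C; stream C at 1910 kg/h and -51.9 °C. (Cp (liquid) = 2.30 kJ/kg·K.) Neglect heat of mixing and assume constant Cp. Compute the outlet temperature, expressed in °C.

T_out = -39.4 °C

No heat crosses the boundary, so H_out = H_in.
T_out = Σ ṁᵢCp,ᵢTᵢ / Σ ṁᵢCp,ᵢ
      = -511870 / 12995 = -39.39 °C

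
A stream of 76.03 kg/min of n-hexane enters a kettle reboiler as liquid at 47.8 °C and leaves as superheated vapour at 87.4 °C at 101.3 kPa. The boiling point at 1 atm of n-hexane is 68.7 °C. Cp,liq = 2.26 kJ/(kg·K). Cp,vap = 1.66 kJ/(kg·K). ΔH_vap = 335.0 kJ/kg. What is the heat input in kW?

liquid 47.8→68.7 °C: 47.234 kJ/kg
vaporisation at 68.7 °C: 335 kJ/kg
vapour 68.7→87.4 °C: 31.042 kJ/kg
Δh = 47.234 + 335 + 31.042 = 413.28 kJ/kg
Q = ṁ·Δh = 76.03 kg/min × 413.28 kJ/kg = 31421 kJ/min
|Q| = 523.69 kW

Q = 524 kW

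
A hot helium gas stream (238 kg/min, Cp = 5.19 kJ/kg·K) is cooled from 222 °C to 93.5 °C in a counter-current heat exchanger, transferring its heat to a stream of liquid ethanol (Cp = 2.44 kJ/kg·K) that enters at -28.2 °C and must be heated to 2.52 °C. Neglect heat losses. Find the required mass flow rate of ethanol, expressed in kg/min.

ṁ_c = 2120 kg/min

Heat released by hot stream: Q = 238 × 5.19 × (222 − 93.5) = 158730 kJ/min
Energy balance on cold side (adiabatic exchanger): Q = ṁ_c·Cp_c·(T_c,out − T_c,in)
ṁ_c = 158730 / [2.44 × (2.52 − -28.2)] = 2117.6 kg/min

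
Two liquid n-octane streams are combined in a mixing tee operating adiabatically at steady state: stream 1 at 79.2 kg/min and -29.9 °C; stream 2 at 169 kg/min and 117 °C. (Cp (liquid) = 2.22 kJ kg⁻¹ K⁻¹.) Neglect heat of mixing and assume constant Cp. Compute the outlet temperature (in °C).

Energy balance with Q = 0: Σ ṁᵢCp,ᵢ(T_out − Tᵢ) = 0
Σ ṁᵢCp,ᵢTᵢ = 79.2×2.22×-29.9 + 169×2.22×117 = 38639
Σ ṁᵢCp,ᵢ = 79.2×2.22 + 169×2.22 = 551
T_out = 38639 / 551 = 70.125 °C

T_out = 70.1 °C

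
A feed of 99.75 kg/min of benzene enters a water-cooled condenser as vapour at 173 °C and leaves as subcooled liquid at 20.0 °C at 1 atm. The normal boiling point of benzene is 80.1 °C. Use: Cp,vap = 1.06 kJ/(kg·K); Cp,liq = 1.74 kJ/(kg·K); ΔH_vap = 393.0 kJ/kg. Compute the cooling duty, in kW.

Q_c = 991 kW

vapour 173→80.1 °C: -98.474 kJ/kg
condensation at 80.1 °C: -393 kJ/kg
liquid 80.1→20.0 °C: -104.57 kJ/kg
Δh = -98.474 + -393 + -104.57 = -596.05 kJ/kg
Q = ṁ·Δh = 99.75 kg/min × -596.05 kJ/kg = -59456 kJ/min
|Q| = 990.93 kW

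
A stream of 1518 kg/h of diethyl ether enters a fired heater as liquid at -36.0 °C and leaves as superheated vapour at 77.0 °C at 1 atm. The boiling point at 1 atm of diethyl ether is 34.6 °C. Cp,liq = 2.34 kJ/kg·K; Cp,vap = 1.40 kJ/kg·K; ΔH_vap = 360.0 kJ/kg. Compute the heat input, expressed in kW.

Q = 246 kW

liquid -36.0→34.6 °C: 165.2 kJ/kg
vaporisation at 34.6 °C: 360 kJ/kg
vapour 34.6→77.0 °C: 59.36 kJ/kg
Δh = 165.2 + 360 + 59.36 = 584.56 kJ/kg
Q = ṁ·Δh = 1518 kg/h × 584.56 kJ/kg = 887370 kJ/h
|Q| = 246.49 kW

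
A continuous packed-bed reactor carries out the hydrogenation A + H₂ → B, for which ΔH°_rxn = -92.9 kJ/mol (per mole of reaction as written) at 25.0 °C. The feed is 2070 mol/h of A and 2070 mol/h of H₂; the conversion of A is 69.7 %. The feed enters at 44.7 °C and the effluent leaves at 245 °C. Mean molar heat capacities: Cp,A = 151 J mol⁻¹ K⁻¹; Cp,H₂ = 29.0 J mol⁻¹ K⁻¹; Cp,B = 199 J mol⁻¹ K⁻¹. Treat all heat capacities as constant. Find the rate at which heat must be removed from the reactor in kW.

Extent of reaction ξ = 0.697 × 2070 = 1442.8 mol/h
Reaction term: ξ·ΔH°_rxn = 1442.8 × -92.9 = -134040 kJ/h
Sensible, feed 44.7→25 °C: -7340.2 kJ/h
Outlet flows (mol/h): A 627.21, H₂ 627.21, B 1442.8
Sensible, products 25→245 °C: 88003 kJ/h
Q = ΔH = -53373 kJ/h = -14.826 kW
Heat removed = 14.826 kW

Q_out = 14.8 kW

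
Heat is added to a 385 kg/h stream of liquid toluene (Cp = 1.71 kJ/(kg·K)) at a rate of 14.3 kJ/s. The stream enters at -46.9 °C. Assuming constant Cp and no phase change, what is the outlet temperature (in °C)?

T_out = 31.3 °C

Q = 14.3 kJ/s = 51480 kJ/h
ΔT = Q/(ṁ·Cp) = 51480/(385×1.71) = 78.195 K
T_out = -46.9 + 78.195 = 31.295 °C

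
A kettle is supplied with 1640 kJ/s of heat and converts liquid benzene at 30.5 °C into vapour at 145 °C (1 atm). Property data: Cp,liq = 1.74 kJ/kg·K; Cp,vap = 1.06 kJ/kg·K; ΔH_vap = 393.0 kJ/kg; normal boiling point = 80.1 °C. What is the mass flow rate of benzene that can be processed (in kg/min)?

Δh = 1.74×(80.1−30.5) + 393.0 + 1.06×(145−80.1) = 548.1 kJ/kg
Q = 1640 kJ/s = 1640 kJ/s = 98400 kJ/min
ṁ = Q/Δh = 98400 / 548.1 = 179.53 kg/min

ṁ = 180 kg/min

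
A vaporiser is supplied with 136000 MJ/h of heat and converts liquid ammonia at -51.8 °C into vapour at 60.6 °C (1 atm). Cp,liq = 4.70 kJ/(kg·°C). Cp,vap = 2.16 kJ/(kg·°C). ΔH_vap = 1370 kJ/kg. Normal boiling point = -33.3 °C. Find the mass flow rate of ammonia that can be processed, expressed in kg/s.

Δh = 4.70×(-33.3−-51.8) + 1370 + 2.16×(60.6−-33.3) = 1659.8 kJ/kg
Q = 136000 MJ/h = 37778 kJ/s = 37778 kJ/s
ṁ = Q/Δh = 37778 / 1659.8 = 22.761 kg/s

ṁ = 22.8 kg/s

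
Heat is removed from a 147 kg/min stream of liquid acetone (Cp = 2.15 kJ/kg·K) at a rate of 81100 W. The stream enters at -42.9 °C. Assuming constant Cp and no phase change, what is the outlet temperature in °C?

T_out = -58.3 °C

Q = 81100 W = 4866 kJ/min
ΔT = Q/(ṁ·Cp) = 4866/(147×2.15) = 15.396 K
T_out = -42.9 − 15.396 = -58.296 °C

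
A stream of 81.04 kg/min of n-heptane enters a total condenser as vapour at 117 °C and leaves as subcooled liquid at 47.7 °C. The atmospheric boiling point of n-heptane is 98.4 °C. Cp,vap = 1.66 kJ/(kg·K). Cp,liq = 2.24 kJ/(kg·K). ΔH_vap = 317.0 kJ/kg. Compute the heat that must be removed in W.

Q_c = 623000 W

vapour 117→98.4 °C: -30.876 kJ/kg
condensation at 98.4 °C: -317 kJ/kg
liquid 98.4→47.7 °C: -113.57 kJ/kg
Δh = -30.876 + -317 + -113.57 = -461.44 kJ/kg
Q = ṁ·Δh = 81.04 kg/min × -461.44 kJ/kg = -37395 kJ/min
|Q| = 623.26 kW = 623260 W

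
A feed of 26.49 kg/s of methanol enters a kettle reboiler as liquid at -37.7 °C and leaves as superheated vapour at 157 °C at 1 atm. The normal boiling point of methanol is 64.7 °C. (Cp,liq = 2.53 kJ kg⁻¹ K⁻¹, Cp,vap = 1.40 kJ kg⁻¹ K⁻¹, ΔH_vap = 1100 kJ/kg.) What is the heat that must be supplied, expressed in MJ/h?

liquid -37.7→64.7 °C: 259.07 kJ/kg
vaporisation at 64.7 °C: 1100 kJ/kg
vapour 64.7→157 °C: 129.22 kJ/kg
Δh = 259.07 + 1100 + 129.22 = 1488.3 kJ/kg
Q = ṁ·Δh = 26.49 kg/s × 1488.3 kJ/kg = 39425 kJ/s
|Q| = 39425 kW = 141930 MJ/h

Q = 142000 MJ/h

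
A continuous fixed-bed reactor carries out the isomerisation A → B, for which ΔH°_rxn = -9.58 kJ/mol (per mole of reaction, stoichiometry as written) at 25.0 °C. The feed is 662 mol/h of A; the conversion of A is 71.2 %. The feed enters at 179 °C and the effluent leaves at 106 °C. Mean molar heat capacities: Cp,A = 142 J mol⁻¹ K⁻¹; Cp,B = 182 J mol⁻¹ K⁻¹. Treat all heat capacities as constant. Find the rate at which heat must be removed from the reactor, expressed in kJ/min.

Extent of reaction ξ = 0.712 × 662 = 471.34 mol/h
Reaction term: ξ·ΔH°_rxn = 471.34 × -9.58 = -4515.5 kJ/h
Sensible, feed 179→25 °C: -14477 kJ/h
Outlet flows (mol/h): A 190.66, B 471.34
Sensible, products 25→106 °C: 9141.5 kJ/h
Q = ΔH = -9850.6 kJ/h = -2.7363 kW
Heat removed = 164.18 kJ/min

Q_out = 164 kJ/min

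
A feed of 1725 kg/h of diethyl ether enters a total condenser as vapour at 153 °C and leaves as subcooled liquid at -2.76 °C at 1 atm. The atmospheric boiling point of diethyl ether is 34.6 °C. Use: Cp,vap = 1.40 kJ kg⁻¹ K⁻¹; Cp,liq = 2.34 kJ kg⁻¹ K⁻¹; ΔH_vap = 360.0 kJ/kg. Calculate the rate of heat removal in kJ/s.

vapour 153→34.6 °C: -165.76 kJ/kg
condensation at 34.6 °C: -360 kJ/kg
liquid 34.6→-2.76 °C: -87.422 kJ/kg
Δh = -165.76 + -360 + -87.422 = -613.18 kJ/kg
Q = ṁ·Δh = 1725 kg/h × -613.18 kJ/kg = -1.0577e+06 kJ/h
|Q| = 293.82 kW

Q_c = 294 kJ/s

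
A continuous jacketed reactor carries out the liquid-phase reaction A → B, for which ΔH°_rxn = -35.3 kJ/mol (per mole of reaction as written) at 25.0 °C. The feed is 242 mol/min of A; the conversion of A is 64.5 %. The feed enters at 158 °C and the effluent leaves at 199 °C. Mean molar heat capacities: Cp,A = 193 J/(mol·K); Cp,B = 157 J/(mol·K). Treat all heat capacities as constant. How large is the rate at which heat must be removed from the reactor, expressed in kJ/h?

Extent of reaction ξ = 0.645 × 242 = 156.09 mol/min
Reaction term: ξ·ΔH°_rxn = 156.09 × -35.3 = -5510 kJ/min
Sensible, feed 158→25 °C: -6211.9 kJ/min
Outlet flows (mol/min): A 85.91, B 156.09
Sensible, products 25→199 °C: 7149.1 kJ/min
Q = ΔH = -4572.8 kJ/min = -76.213 kW
Heat removed = 274370 kJ/h

Q_out = 274000 kJ/h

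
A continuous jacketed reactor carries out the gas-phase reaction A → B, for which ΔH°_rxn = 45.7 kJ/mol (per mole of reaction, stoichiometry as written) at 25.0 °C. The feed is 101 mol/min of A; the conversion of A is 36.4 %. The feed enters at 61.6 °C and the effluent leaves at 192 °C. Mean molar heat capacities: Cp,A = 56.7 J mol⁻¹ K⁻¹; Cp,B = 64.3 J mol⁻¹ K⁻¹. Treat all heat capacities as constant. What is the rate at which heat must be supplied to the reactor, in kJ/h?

Q_in = 148000 kJ/h

Extent of reaction ξ = 0.364 × 101 = 36.764 mol/min
Reaction term: ξ·ΔH°_rxn = 36.764 × 45.7 = 1680.1 kJ/min
Sensible, feed 61.6→25 °C: -209.6 kJ/min
Outlet flows (mol/min): A 64.236, B 36.764
Sensible, products 25→192 °C: 1003 kJ/min
Q = ΔH = 2473.5 kJ/min = 41.226 kW
Heat supplied = 148410 kJ/h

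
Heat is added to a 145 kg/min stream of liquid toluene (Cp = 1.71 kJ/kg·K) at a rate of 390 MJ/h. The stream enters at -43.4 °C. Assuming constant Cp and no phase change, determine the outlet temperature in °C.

Q = 390 MJ/h = 6500 kJ/min
ΔT = Q/(ṁ·Cp) = 6500/(145×1.71) = 26.215 K
T_out = -43.4 + 26.215 = -17.185 °C

T_out = -17.2 °C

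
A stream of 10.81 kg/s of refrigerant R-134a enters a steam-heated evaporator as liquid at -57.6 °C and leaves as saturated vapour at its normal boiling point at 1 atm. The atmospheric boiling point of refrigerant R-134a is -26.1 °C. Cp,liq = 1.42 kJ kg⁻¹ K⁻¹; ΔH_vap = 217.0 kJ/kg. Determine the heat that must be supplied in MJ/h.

Q = 10200 MJ/h

liquid -57.6→-26.1 °C: 44.73 kJ/kg
vaporisation at -26.1 °C: 217 kJ/kg
Δh = 44.73 + 217 = 261.73 kJ/kg
Q = ṁ·Δh = 10.81 kg/s × 261.73 kJ/kg = 2829.3 kJ/s
|Q| = 2829.3 kW = 10185 MJ/h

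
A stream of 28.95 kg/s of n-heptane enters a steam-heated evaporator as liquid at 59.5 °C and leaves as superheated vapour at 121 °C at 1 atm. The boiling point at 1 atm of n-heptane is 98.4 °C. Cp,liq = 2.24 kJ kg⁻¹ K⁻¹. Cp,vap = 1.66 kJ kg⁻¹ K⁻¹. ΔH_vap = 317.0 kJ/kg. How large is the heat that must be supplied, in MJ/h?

liquid 59.5→98.4 °C: 87.136 kJ/kg
vaporisation at 98.4 °C: 317 kJ/kg
vapour 98.4→121 °C: 37.516 kJ/kg
Δh = 87.136 + 317 + 37.516 = 441.65 kJ/kg
Q = ṁ·Δh = 28.95 kg/s × 441.65 kJ/kg = 12786 kJ/s
|Q| = 12786 kW = 46029 MJ/h

Q = 46000 MJ/h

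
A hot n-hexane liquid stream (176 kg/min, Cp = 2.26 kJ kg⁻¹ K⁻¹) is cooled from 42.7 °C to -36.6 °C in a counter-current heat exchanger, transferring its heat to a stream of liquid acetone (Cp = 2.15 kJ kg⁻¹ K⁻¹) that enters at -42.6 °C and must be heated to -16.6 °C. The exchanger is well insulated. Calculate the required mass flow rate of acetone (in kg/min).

Heat released by hot stream: Q = 176 × 2.26 × (42.7 − -36.6) = 31542 kJ/min
Energy balance on cold side (adiabatic exchanger): Q = ṁ_c·Cp_c·(T_c,out − T_c,in)
ṁ_c = 31542 / [2.15 × (-16.6 − -42.6)] = 564.26 kg/min

ṁ_c = 564 kg/min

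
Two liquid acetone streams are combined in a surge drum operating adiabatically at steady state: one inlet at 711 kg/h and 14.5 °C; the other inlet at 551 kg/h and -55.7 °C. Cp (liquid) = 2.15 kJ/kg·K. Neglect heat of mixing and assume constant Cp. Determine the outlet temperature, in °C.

Energy balance with Q = 0: Σ ṁᵢCp,ᵢ(T_out − Tᵢ) = 0
T_out = Σ ṁᵢCp,ᵢTᵢ / Σ ṁᵢCp,ᵢ
      = -43820 / 2713.3 = -16.15 °C

T_out = -16.1 °C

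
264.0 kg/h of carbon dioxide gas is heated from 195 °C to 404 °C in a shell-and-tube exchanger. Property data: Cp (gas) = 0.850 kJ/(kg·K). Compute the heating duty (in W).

Q = 13000 W

Q = ṁ·Cp·ΔT = 264.0 × 0.850 × (404 − 195) = 46900 kJ/h
Converting: 46900 / 3600 s = 13.028 kW
Heating duty = 13028 W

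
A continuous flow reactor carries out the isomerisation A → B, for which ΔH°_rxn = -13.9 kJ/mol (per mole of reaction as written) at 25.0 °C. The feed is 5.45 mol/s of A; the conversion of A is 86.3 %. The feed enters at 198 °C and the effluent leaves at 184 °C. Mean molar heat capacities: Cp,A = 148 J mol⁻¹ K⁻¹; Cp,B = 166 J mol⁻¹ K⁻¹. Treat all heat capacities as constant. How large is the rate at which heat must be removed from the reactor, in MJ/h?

Q_out = 228 MJ/h

Extent of reaction ξ = 0.863 × 5.45 = 4.7034 mol/s
Reaction term: ξ·ΔH°_rxn = 4.7034 × -13.9 = -65.377 kJ/s
Sensible, feed 198→25 °C: -139.54 kJ/s
Outlet flows (mol/s): A 0.74665, B 4.7034
Sensible, products 25→184 °C: 141.71 kJ/s
Q = ΔH = -63.208 kJ/s = -63.208 kW
Heat removed = 227.55 MJ/h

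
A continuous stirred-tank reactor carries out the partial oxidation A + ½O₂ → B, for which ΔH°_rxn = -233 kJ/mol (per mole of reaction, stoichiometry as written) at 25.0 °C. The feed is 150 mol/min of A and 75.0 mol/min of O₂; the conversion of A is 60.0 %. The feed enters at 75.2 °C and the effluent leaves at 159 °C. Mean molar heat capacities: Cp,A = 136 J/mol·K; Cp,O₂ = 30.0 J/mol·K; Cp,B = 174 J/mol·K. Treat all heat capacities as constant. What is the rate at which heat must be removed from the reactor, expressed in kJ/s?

Q_out = 313 kJ/s

Extent of reaction ξ = 0.600 × 150 = 90 mol/min
Reaction term: ξ·ΔH°_rxn = 90 × -233 = -20970 kJ/min
Sensible, feed 75.2→25 °C: -1137 kJ/min
Outlet flows (mol/min): A 60, O₂ 30, B 90
Sensible, products 25→159 °C: 3312.5 kJ/min
Q = ΔH = -18795 kJ/min = -313.24 kW
Heat removed = 313.24 kJ/s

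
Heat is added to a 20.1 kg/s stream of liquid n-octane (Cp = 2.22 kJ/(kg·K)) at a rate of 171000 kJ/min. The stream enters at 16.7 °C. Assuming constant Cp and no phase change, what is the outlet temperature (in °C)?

T_out = 80.6 °C

Q = 171000 kJ/min = 2850 kJ/s
ΔT = Q/(ṁ·Cp) = 2850/(20.1×2.22) = 63.87 K
T_out = 16.7 + 63.87 = 80.57 °C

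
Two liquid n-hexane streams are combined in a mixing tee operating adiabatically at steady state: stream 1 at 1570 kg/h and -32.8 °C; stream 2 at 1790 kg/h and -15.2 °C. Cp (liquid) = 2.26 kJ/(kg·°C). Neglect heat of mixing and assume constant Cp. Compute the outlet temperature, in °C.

T_out = -23.4 °C

Energy balance with Q = 0: Σ ṁᵢCp,ᵢ(T_out − Tᵢ) = 0
T_out = Σ ṁᵢCp,ᵢTᵢ / Σ ṁᵢCp,ᵢ
      = -177870 / 7593.6 = -23.424 °C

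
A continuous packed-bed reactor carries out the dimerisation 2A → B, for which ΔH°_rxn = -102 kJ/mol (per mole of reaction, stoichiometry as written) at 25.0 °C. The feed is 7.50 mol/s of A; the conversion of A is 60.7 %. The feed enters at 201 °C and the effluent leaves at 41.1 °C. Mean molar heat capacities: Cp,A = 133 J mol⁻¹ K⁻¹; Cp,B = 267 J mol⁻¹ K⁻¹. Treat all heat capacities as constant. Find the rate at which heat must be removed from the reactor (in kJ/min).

Extent of reaction ξ = 0.607 × 7.50 / 2 = 2.2763 mol/s
Reaction term: ξ·ΔH°_rxn = 2.2763 × -102 = -232.18 kJ/s
Sensible, feed 201→25 °C: -175.56 kJ/s
Outlet flows (mol/s): A 2.9475, B 2.2763
Sensible, products 25→41.1 °C: 16.096 kJ/s
Q = ΔH = -391.64 kJ/s = -391.64 kW
Heat removed = 23498 kJ/min

Q_out = 23500 kJ/min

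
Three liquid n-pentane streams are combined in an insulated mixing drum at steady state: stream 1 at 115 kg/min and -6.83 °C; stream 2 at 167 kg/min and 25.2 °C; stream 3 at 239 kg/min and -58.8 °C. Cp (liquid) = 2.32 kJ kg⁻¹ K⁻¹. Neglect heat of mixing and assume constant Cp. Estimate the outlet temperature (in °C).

T_out = -20.4 °C

Adiabatic, steady state ⇒ Σ ṁᵢCp,ᵢ(T_out − Tᵢ) = 0
Σ ṁᵢCp,ᵢTᵢ = 115×2.32×-6.83 + 167×2.32×25.2 + 239×2.32×-58.8 = -24662
Σ ṁᵢCp,ᵢ = 115×2.32 + 167×2.32 + 239×2.32 = 1208.7
T_out = -24662 / 1208.7 = -20.404 °C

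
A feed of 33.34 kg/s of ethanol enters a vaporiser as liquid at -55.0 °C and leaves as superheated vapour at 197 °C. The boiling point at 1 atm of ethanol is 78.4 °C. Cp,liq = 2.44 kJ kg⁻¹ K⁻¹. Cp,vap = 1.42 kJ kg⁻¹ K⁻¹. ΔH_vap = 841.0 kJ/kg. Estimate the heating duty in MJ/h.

Q = 160000 MJ/h

liquid -55.0→78.4 °C: 325.5 kJ/kg
vaporisation at 78.4 °C: 841 kJ/kg
vapour 78.4→197 °C: 168.41 kJ/kg
Δh = 325.5 + 841 + 168.41 = 1334.9 kJ/kg
Q = ṁ·Δh = 33.34 kg/s × 1334.9 kJ/kg = 44506 kJ/s
|Q| = 44506 kW = 160220 MJ/h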